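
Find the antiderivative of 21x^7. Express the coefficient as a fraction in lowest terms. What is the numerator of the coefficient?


Apply the power rule for integration:
integral of ax^n dx = a/(n+1) * x^(n+1) + C
integral of 21x^7 dx
= 21/8 * x^8 + C
The coefficient in lowest terms is 21/8, and its numerator is 21

21


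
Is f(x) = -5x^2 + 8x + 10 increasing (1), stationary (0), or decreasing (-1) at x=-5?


Compute f'(x) to determine behavior:
f'(x) = -10x + 8
f'(-5) = -10 * (-5) + 8
= 50 + 8
= 58
Since f'(-5) > 0, the function is increasing (1)

1


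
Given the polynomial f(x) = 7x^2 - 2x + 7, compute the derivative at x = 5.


Differentiate term by term using power and sum rules:
f(x) = 7x^2 - 2x + 7
f'(x) = 14x - 2
Substitute x = 5:
f'(5) = 14 * 5 - 2
= 70 - 2
= 68

68


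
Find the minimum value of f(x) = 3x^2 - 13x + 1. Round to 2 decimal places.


For a quadratic f(x) = ax^2 + bx + c with a > 0, the minimum is at the vertex.
Vertex x-coordinate: x = -b/(2a)
x = -(-13) / (2 * 3)
x = 13/6
Substitute back to find the minimum value:
f(13/6) = 3 * (13/6)^2 - 13 * (13/6) + 1
= 169/12 - 169/6 + 1
= -157/12 ≈ -13.08

-13.08


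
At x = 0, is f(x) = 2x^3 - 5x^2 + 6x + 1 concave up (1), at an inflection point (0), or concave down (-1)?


Concavity is determined by the sign of f''(x).
f(x) = 2x^3 - 5x^2 + 6x + 1
f'(x) = 6x^2 - 10x + 6
f''(x) = 12x - 10
f''(0) = 12 * 0 - 10
= 0 - 10
= -10
Since f''(0) < 0, the function is concave down (-1)

-1


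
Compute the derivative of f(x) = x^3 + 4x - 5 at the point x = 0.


Differentiate f(x) = x^3 + 4x - 5 term by term:
f'(x) = 3x^2 + 4
Substitute x = 0:
f'(0) = 3 * 0^2 + 0 * 0 + 4
= 0 + 0 + 4
= 4

4


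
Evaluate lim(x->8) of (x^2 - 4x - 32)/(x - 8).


Direct substitution gives 0/0, so we factor the numerator.
Factor: (x^2 - 4x - 32) = (x - 8)(x + 4)
Cancel the common factor (x - 8):
(x^2 - 4x - 32)/(x - 8) = (x + 4)
Now substitute x = 8:
= (8) - (-4) = 12

12


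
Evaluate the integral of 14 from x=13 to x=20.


The integral of a constant k over [a, b] equals k * (b - a).
integral from 13 to 20 of 14 dx
= 14 * (20 - 13)
= 14 * 7
= 98

98


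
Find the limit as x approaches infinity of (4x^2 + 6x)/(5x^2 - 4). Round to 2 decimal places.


For limits at infinity with equal-degree polynomials,
we compare leading coefficients.
Numerator leading term: 4x^2
Denominator leading term: 5x^2
Divide both by x^2:
lim = (4 + 6/x) / (5 - 4/x^2)
As x -> infinity, the 1/x and 1/x^2 terms vanish:
= 4/5 = 0.80

0.80


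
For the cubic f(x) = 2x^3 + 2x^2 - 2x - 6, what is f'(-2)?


Differentiate f(x) = 2x^3 + 2x^2 - 2x - 6 term by term:
f'(x) = 6x^2 + 4x - 2
Substitute x = -2:
f'(-2) = 6 * (-2)^2 + 4 * (-2) - 2
= 24 - 8 - 2
= 14

14


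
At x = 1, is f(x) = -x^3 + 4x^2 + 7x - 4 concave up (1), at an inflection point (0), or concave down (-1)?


Concavity is determined by the sign of f''(x).
f(x) = -x^3 + 4x^2 + 7x - 4
f'(x) = -3x^2 + 8x + 7
f''(x) = -6x + 8
f''(1) = -6 * 1 + 8
= -6 + 8
= 2
Since f''(1) > 0, the function is concave up (1)

1


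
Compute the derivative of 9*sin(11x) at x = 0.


Apply the chain rule to differentiate 9*sin(11x):
d/dx [9*sin(11x)]
= 9 * cos(11x) * d/dx(11x)
= 9 * 11 * cos(11x)
= 99 * cos(11x)
Evaluate at x = 0:
= 99 * cos(0)
= 99 * 1
= 99

99


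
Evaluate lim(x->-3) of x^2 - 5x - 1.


Since polynomials are continuous, we use direct substitution.
lim(x->-3) of x^2 - 5x - 1
= 1 * (-3)^2 - 5 * (-3) - 1
= 9 + 15 - 1
= 23

23


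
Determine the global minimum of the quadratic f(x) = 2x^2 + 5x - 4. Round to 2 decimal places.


For a quadratic f(x) = ax^2 + bx + c with a > 0, the minimum is at the vertex.
Vertex x-coordinate: x = -b/(2a)
x = -(5) / (2 * 2)
x = -5/4
Substitute back to find the minimum value:
f(-5/4) = 2 * (-5/4)^2 + 5 * (-5/4) - 4
= 25/8 - 25/4 - 4
= -57/8 ≈ -7.13

-7.13


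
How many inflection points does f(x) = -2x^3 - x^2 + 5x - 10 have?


Inflection points occur where f''(x) = 0 and concavity changes.
f(x) = -2x^3 - x^2 + 5x - 10
f'(x) = -6x^2 - 2x + 5
f''(x) = -12x - 2
Set f''(x) = 0:
-12x - 2 = 0
x = 2 / (-12) = -1/6
Since f''(x) is linear (degree 1), it changes sign at this point.
Therefore there is exactly 1 inflection point.

1


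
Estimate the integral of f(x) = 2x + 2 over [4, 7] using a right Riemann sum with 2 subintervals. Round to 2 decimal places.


Right Riemann sum uses right endpoints of each subinterval.
Interval: [4, 7], n = 2
dx = (7 - 4) / 2 = 3/2
Right endpoints: [11/2, 7]
f values: [13, 16]
Sum = dx * (sum of f values)
= 3/2 * 29
= 87/2 = 43.50

43.50


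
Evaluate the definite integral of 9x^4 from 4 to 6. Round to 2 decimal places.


Find the antiderivative of 9x^4:
F(x) = 9/5 * x^5
Apply the Fundamental Theorem of Calculus:
F(6) - F(4)
= 9/5 * 6^5 - 9/5 * 4^5
= 9/5 * (7776 - 1024)
= 9/5 * 6752
= 60768/5 = 12153.60

12153.60


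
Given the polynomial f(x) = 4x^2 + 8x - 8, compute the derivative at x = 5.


Differentiate term by term using power and sum rules:
f(x) = 4x^2 + 8x - 8
f'(x) = 8x + 8
Substitute x = 5:
f'(5) = 8 * 5 + 8
= 40 + 8
= 48

48


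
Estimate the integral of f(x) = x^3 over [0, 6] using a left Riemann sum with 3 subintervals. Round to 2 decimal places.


Left Riemann sum uses left endpoints of each subinterval.
Interval: [0, 6], n = 3
dx = (6 - 0) / 3 = 2
Left endpoints: [0, 2, 4]
f values: [0, 8, 64]
Sum = dx * (sum of f values)
= 2 * 72
= 144 = 144.00

144.00


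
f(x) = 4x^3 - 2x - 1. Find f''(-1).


First derivative:
f'(x) = 12x^2 - 2
Second derivative:
f''(x) = 24x
Substitute x = -1:
f''(-1) = 24 * (-1) + 0
= -24 + 0
= -24

-24


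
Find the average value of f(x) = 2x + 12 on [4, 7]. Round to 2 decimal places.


Average value = 1/(b-a) * integral from a to b of f(x) dx
First compute the integral of 2x + 12:
F(x) = x^2 + 12x
F(7) = 1 * 49 + 12 * 7 = 133
F(4) = 1 * 16 + 12 * 4 = 64
Integral = 133 - 64 = 69
Average = 69 / (7 - 4) = 69 / 3
= 23 = 23.00

23.00


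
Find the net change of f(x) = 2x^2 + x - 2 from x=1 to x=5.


Net change = f(b) - f(a)
f(x) = 2x^2 + x - 2
Compute f(5):
f(5) = 2 * 5^2 + 1 * 5 - 2
= 50 + 5 - 2
= 53
Compute f(1):
f(1) = 2 * 1^2 + 1 * 1 - 2
= 2 + 1 - 2
= 1
Net change = 53 - 1 = 52

52


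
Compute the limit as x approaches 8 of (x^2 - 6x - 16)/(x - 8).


Direct substitution gives 0/0, so we factor the numerator.
Factor: (x^2 - 6x - 16) = (x - 8)(x + 2)
Cancel the common factor (x - 8):
(x^2 - 6x - 16)/(x - 8) = (x + 2)
Now substitute x = 8:
= (8) - (-2) = 10

10


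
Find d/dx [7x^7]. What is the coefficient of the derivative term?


We apply the power rule: d/dx [ax^n] = a*n * x^(n-1)
d/dx [7x^7]
= 7 * 7 * x^(7-1)
= 49x^6
The coefficient is 49

49


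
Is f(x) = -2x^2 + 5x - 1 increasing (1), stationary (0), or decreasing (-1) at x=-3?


Compute f'(x) to determine behavior:
f'(x) = -4x + 5
f'(-3) = -4 * (-3) + 5
= 12 + 5
= 17
Since f'(-3) > 0, the function is increasing (1)

1


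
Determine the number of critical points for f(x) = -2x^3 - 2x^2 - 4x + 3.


Find where f'(x) = 0:
f(x) = -2x^3 - 2x^2 - 4x + 3
f'(x) = -6x^2 - 4x - 4
This is a quadratic in x. Use the discriminant to count real roots.
Discriminant = (-4)^2 - 4 * (-6) * (-4)
= 16 - 96
= -80
Since discriminant < 0, f'(x) = 0 has no real solutions.
Number of critical points: 0

0


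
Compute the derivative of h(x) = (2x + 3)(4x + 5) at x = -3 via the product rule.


Let u(x) = 2x + 3 and v(x) = 4x + 5
u'(x) = 2
v'(x) = 4
Product rule: h'(x) = u'(x)*v(x) + u(x)*v'(x)
= 2 * (4x + 5) + (2x + 3) * 4
At x = -3:
u(-3) = 2 * (-3) + 3 = -3
v(-3) = 4 * (-3) + 5 = -7
h'(-3) = 2 * (-7) + (-3) * 4
= -14 - 12
= -26

-26


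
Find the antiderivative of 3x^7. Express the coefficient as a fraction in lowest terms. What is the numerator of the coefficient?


Apply the power rule for integration:
integral of ax^n dx = a/(n+1) * x^(n+1) + C
integral of 3x^7 dx
= 3/8 * x^8 + C
The coefficient in lowest terms is 3/8, and its numerator is 3

3


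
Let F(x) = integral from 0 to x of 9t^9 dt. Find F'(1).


By the Fundamental Theorem of Calculus (Part 1):
If F(x) = integral from 0 to x of f(t) dt, then F'(x) = f(x)
Here f(t) = 9t^9
So F'(x) = 9x^9
Evaluate at x = 1:
F'(1) = 9 * 1^9
= 9 * 1
= 9

9


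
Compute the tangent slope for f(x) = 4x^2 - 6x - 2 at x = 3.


The slope of the tangent line equals f'(x) at the point.
f(x) = 4x^2 - 6x - 2
f'(x) = 8x - 6
At x = 3:
f'(3) = 8 * 3 - 6
= 24 - 6
= 18

18


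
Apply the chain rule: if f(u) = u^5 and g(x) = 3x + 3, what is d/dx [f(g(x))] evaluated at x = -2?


Using the chain rule: (f(g(x)))' = f'(g(x)) * g'(x)
First, find g(-2):
g(-2) = 3 * (-2) + 3 = -3
Next, f'(u) = 5u^4
And g'(x) = 3
So f'(g(-2)) * g'(-2)
= 5 * (-3)^4 * 3
= 5 * 81 * 3
= 1215

1215


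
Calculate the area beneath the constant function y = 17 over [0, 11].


The area under a constant function y = 17 is a rectangle.
Width = 11 - 0 = 11
Height = 17
Area = width * height
= 11 * 17
= 187

187


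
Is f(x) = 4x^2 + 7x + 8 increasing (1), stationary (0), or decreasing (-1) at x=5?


Compute f'(x) to determine behavior:
f'(x) = 8x + 7
f'(5) = 8 * 5 + 7
= 40 + 7
= 47
Since f'(5) > 0, the function is increasing (1)

1


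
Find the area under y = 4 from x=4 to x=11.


The area under a constant function y = 4 is a rectangle.
Width = 11 - 4 = 7
Height = 4
Area = width * height
= 7 * 4
= 28

28


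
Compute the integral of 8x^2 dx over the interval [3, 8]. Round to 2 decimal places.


Find the antiderivative of 8x^2:
F(x) = 8/3 * x^3
Apply the Fundamental Theorem of Calculus:
F(8) - F(3)
= 8/3 * 8^3 - 8/3 * 3^3
= 8/3 * (512 - 27)
= 8/3 * 485
= 3880/3 ≈ 1293.33

1293.33


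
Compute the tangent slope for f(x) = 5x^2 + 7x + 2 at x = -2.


The slope of the tangent line equals f'(x) at the point.
f(x) = 5x^2 + 7x + 2
f'(x) = 10x + 7
At x = -2:
f'(-2) = 10 * (-2) + 7
= -20 + 7
= -13

-13


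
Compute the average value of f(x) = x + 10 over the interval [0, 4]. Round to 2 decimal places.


Average value = 1/(b-a) * integral from a to b of f(x) dx
First compute the integral of x + 10:
F(x) = (1/2)x^2 + 10x
F(4) = 1/2 * 16 + 10 * 4 = 48
F(0) = 1/2 * 0 + 10 * 0 = 0
Integral = 48 - 0 = 48
Average = 48 / (4 - 0) = 48 / 4
= 12 = 12.00

12.00


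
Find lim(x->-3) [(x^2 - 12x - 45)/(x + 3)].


Direct substitution gives 0/0, so we factor the numerator.
Factor: (x^2 - 12x - 45) = (x + 3)(x - 15)
Cancel the common factor (x + 3):
(x^2 - 12x - 45)/(x + 3) = (x - 15)
Now substitute x = -3:
= (-3) - (15) = -18

-18


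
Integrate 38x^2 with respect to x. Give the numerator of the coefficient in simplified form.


Apply the power rule for integration:
integral of ax^n dx = a/(n+1) * x^(n+1) + C
integral of 38x^2 dx
= 38/3 * x^3 + C
The coefficient in lowest terms is 38/3, and its numerator is 38

38


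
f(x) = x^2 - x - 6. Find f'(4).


Differentiate term by term using power and sum rules:
f(x) = x^2 - x - 6
f'(x) = 2x - 1
Substitute x = 4:
f'(4) = 2 * 4 - 1
= 8 - 1
= 7

7


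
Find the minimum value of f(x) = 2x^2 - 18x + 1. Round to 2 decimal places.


For a quadratic f(x) = ax^2 + bx + c with a > 0, the minimum is at the vertex.
Vertex x-coordinate: x = -b/(2a)
x = -(-18) / (2 * 2)
x = 18/4 = 9/2
Substitute back to find the minimum value:
f(9/2) = 2 * (9/2)^2 - 18 * (9/2) + 1
= 81/2 - 81 + 1
= -79/2 = -39.50

-39.50


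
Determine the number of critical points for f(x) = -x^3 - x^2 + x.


Find where f'(x) = 0:
f(x) = -x^3 - x^2 + x
f'(x) = -3x^2 - 2x + 1
This is a quadratic in x. Use the discriminant to count real roots.
Discriminant = (-2)^2 - 4 * (-3) * 1
= 4 - (-12)
= 16
Since discriminant > 0, f'(x) = 0 has 2 real solutions.
Number of critical points: 2

2


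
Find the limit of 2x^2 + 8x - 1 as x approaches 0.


Since polynomials are continuous, we use direct substitution.
lim(x->0) of 2x^2 + 8x - 1
= 2 * 0^2 + 8 * 0 - 1
= 0 + 0 - 1
= -1

-1


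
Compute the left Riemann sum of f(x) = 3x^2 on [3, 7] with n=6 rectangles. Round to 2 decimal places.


Left Riemann sum uses left endpoints of each subinterval.
Interval: [3, 7], n = 6
dx = (7 - 3) / 6 = 2/3
Left endpoints: [3, 11/3, 13/3, 5, 17/3, 19/3]
f values: [27, 121/3, 169/3, 75, 289/3, 361/3]
Sum = dx * (sum of f values)
= 2/3 * 1246/3
= 2492/9 ≈ 276.89

276.89


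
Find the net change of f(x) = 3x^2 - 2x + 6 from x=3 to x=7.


Net change = f(b) - f(a)
f(x) = 3x^2 - 2x + 6
Compute f(7):
f(7) = 3 * 7^2 - 2 * 7 + 6
= 147 - 14 + 6
= 139
Compute f(3):
f(3) = 3 * 3^2 - 2 * 3 + 6
= 27 - 6 + 6
= 27
Net change = 139 - 27 = 112

112


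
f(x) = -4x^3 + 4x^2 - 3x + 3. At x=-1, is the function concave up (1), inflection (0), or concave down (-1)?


Concavity is determined by the sign of f''(x).
f(x) = -4x^3 + 4x^2 - 3x + 3
f'(x) = -12x^2 + 8x - 3
f''(x) = -24x + 8
f''(-1) = -24 * (-1) + 8
= 24 + 8
= 32
Since f''(-1) > 0, the function is concave up (1)

1


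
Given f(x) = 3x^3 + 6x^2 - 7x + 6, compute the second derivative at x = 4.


First derivative:
f'(x) = 9x^2 + 12x - 7
Second derivative:
f''(x) = 18x + 12
Substitute x = 4:
f''(4) = 18 * 4 + 12
= 72 + 12
= 84

84


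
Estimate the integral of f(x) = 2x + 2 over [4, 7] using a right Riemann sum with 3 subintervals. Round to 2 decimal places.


Right Riemann sum uses right endpoints of each subinterval.
Interval: [4, 7], n = 3
dx = (7 - 4) / 3 = 1
Right endpoints: [5, 6, 7]
f values: [12, 14, 16]
Sum = dx * (sum of f values)
= 1 * 42
= 42 = 42.00

42.00


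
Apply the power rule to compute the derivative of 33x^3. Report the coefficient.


We apply the power rule: d/dx [ax^n] = a*n * x^(n-1)
d/dx [33x^3]
= 33 * 3 * x^(3-1)
= 99x^2
The coefficient is 99

99


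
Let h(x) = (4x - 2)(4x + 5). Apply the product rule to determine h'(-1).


Let u(x) = 4x - 2 and v(x) = 4x + 5
u'(x) = 4
v'(x) = 4
Product rule: h'(x) = u'(x)*v(x) + u(x)*v'(x)
= 4 * (4x + 5) + (4x - 2) * 4
At x = -1:
u(-1) = 4 * (-1) - 2 = -6
v(-1) = 4 * (-1) + 5 = 1
h'(-1) = 4 * 1 + (-6) * 4
= 4 - 24
= -20

-20


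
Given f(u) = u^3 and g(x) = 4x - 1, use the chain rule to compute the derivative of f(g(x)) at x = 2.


Using the chain rule: (f(g(x)))' = f'(g(x)) * g'(x)
First, find g(2):
g(2) = 4 * 2 - 1 = 7
Next, f'(u) = 3u^2
And g'(x) = 4
So f'(g(2)) * g'(2)
= 3 * 7^2 * 4
= 3 * 49 * 4
= 588

588


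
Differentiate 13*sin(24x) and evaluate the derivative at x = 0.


Apply the chain rule to differentiate 13*sin(24x):
d/dx [13*sin(24x)]
= 13 * cos(24x) * d/dx(24x)
= 13 * 24 * cos(24x)
= 312 * cos(24x)
Evaluate at x = 0:
= 312 * cos(0)
= 312 * 1
= 312

312


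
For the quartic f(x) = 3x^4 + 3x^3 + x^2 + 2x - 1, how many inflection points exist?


Inflection points occur where f''(x) = 0 and concavity changes.
f(x) = 3x^4 + 3x^3 + x^2 + 2x - 1
f'(x) = 12x^3 + 9x^2 + 2x + 2
f''(x) = 36x^2 + 18x + 2
This is a quadratic in x. Use the discriminant to count real roots.
Discriminant = (18)^2 - 4 * 36 * 2
= 324 - 288
= 36
Since discriminant > 0, f''(x) = 0 has 2 distinct real solutions.
A quadratic with two distinct real roots changes sign at each root, so concavity changes at both.
Number of inflection points: 2

2


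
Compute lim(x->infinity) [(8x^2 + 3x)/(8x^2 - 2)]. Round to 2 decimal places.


For limits at infinity with equal-degree polynomials,
we compare leading coefficients.
Numerator leading term: 8x^2
Denominator leading term: 8x^2
Divide both by x^2:
lim = (8 + 3/x) / (8 - 2/x^2)
As x -> infinity, the 1/x and 1/x^2 terms vanish:
= 8/8 = 1 = 1.00

1.00


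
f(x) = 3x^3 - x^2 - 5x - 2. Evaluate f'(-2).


Differentiate f(x) = 3x^3 - x^2 - 5x - 2 term by term:
f'(x) = 9x^2 - 2x - 5
Substitute x = -2:
f'(-2) = 9 * (-2)^2 - 2 * (-2) - 5
= 36 + 4 - 5
= 35

35


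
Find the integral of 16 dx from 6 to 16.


The integral of a constant k over [a, b] equals k * (b - a).
integral from 6 to 16 of 16 dx
= 16 * (16 - 6)
= 16 * 10
= 160

160


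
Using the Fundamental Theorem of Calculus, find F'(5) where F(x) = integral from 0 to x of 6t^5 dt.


By the Fundamental Theorem of Calculus (Part 1):
If F(x) = integral from 0 to x of f(t) dt, then F'(x) = f(x)
Here f(t) = 6t^5
So F'(x) = 6x^5
Evaluate at x = 5:
F'(5) = 6 * 5^5
= 6 * 3125
= 18750

18750


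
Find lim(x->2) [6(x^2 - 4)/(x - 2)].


Direct substitution gives 0/0, so we factor the numerator.
Factor: 6(x^2 - 4) = 6 * (x - 2)(x + 2)
Cancel the common factor (x - 2):
6(x^2 - 4)/(x - 2) = 6 * (x + 2)
Now substitute x = 2:
= 6 * (2 + 2) = 24

24


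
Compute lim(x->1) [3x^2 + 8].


Since polynomials are continuous, we use direct substitution.
lim(x->1) of 3x^2 + 8
= 3 * 1^2 + 0 * 1 + 8
= 3 + 0 + 8
= 11

11


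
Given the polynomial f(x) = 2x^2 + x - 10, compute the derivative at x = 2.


Differentiate term by term using power and sum rules:
f(x) = 2x^2 + x - 10
f'(x) = 4x + 1
Substitute x = 2:
f'(2) = 4 * 2 + 1
= 8 + 1
= 9

9


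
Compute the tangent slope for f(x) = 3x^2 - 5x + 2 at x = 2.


The slope of the tangent line equals f'(x) at the point.
f(x) = 3x^2 - 5x + 2
f'(x) = 6x - 5
At x = 2:
f'(2) = 6 * 2 - 5
= 12 - 5
= 7

7


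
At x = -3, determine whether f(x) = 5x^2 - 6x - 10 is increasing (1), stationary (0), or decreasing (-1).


Compute f'(x) to determine behavior:
f'(x) = 10x - 6
f'(-3) = 10 * (-3) - 6
= -30 - 6
= -36
Since f'(-3) < 0, the function is decreasing (-1)

-1


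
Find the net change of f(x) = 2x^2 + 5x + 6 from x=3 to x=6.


Net change = f(b) - f(a)
f(x) = 2x^2 + 5x + 6
Compute f(6):
f(6) = 2 * 6^2 + 5 * 6 + 6
= 72 + 30 + 6
= 108
Compute f(3):
f(3) = 2 * 3^2 + 5 * 3 + 6
= 18 + 15 + 6
= 39
Net change = 108 - 39 = 69

69


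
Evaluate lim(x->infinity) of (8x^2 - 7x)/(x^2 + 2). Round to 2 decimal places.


For limits at infinity with equal-degree polynomials,
we compare leading coefficients.
Numerator leading term: 8x^2
Denominator leading term: x^2
Divide both by x^2:
lim = (8 - 7/x) / (1 + 2/x^2)
As x -> infinity, the 1/x and 1/x^2 terms vanish:
= 8/1 = 8 = 8.00

8.00


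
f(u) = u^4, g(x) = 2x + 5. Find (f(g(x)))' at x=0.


Using the chain rule: (f(g(x)))' = f'(g(x)) * g'(x)
First, find g(0):
g(0) = 2 * 0 + 5 = 5
Next, f'(u) = 4u^3
And g'(x) = 2
So f'(g(0)) * g'(0)
= 4 * 5^3 * 2
= 4 * 125 * 2
= 1000

1000


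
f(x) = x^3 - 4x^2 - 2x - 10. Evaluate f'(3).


Differentiate f(x) = x^3 - 4x^2 - 2x - 10 term by term:
f'(x) = 3x^2 - 8x - 2
Substitute x = 3:
f'(3) = 3 * 3^2 - 8 * 3 - 2
= 27 - 24 - 2
= 1

1


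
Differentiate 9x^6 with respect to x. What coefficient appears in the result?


We apply the power rule: d/dx [ax^n] = a*n * x^(n-1)
d/dx [9x^6]
= 9 * 6 * x^(6-1)
= 54x^5
The coefficient is 54

54


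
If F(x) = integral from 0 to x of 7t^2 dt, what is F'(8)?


By the Fundamental Theorem of Calculus (Part 1):
If F(x) = integral from 0 to x of f(t) dt, then F'(x) = f(x)
Here f(t) = 7t^2
So F'(x) = 7x^2
Evaluate at x = 8:
F'(8) = 7 * 8^2
= 7 * 64
= 448

448


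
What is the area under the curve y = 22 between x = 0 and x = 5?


The area under a constant function y = 22 is a rectangle.
Width = 5 - 0 = 5
Height = 22
Area = width * height
= 5 * 22
= 110

110


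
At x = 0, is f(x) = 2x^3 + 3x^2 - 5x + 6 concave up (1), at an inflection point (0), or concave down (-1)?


Concavity is determined by the sign of f''(x).
f(x) = 2x^3 + 3x^2 - 5x + 6
f'(x) = 6x^2 + 6x - 5
f''(x) = 12x + 6
f''(0) = 12 * 0 + 6
= 0 + 6
= 6
Since f''(0) > 0, the function is concave up (1)

1


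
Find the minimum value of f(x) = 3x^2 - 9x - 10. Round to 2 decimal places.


For a quadratic f(x) = ax^2 + bx + c with a > 0, the minimum is at the vertex.
Vertex x-coordinate: x = -b/(2a)
x = -(-9) / (2 * 3)
x = 9/6 = 3/2
Substitute back to find the minimum value:
f(3/2) = 3 * (3/2)^2 - 9 * (3/2) - 10
= 27/4 - 27/2 - 10
= -67/4 = -16.75

-16.75


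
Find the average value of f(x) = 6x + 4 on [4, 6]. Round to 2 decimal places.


Average value = 1/(b-a) * integral from a to b of f(x) dx
First compute the integral of 6x + 4:
F(x) = 3x^2 + 4x
F(6) = 3 * 36 + 4 * 6 = 132
F(4) = 3 * 16 + 4 * 4 = 64
Integral = 132 - 64 = 68
Average = 68 / (6 - 4) = 68 / 2
= 34 = 34.00

34.00


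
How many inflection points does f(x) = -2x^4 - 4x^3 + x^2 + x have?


Inflection points occur where f''(x) = 0 and concavity changes.
f(x) = -2x^4 - 4x^3 + x^2 + x
f'(x) = -8x^3 - 12x^2 + 2x + 1
f''(x) = -24x^2 - 24x + 2
This is a quadratic in x. Use the discriminant to count real roots.
Discriminant = (-24)^2 - 4 * (-24) * 2
= 576 - (-192)
= 768
Since discriminant > 0, f''(x) = 0 has 2 distinct real solutions.
A quadratic with two distinct real roots changes sign at each root, so concavity changes at both.
Number of inflection points: 2

2


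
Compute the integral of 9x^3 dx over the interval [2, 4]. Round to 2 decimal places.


Find the antiderivative of 9x^3:
F(x) = 9/4 * x^4
Apply the Fundamental Theorem of Calculus:
F(4) - F(2)
= 9/4 * 4^4 - 9/4 * 2^4
= 9/4 * (256 - 16)
= 9/4 * 240
= 540 = 540.00

540.00


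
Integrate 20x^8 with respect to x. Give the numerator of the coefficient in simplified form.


Apply the power rule for integration:
integral of ax^n dx = a/(n+1) * x^(n+1) + C
integral of 20x^8 dx
= 20/9 * x^9 + C
The coefficient in lowest terms is 20/9, and its numerator is 20

20


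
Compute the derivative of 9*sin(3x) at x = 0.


Apply the chain rule to differentiate 9*sin(3x):
d/dx [9*sin(3x)]
= 9 * cos(3x) * d/dx(3x)
= 9 * 3 * cos(3x)
= 27 * cos(3x)
Evaluate at x = 0:
= 27 * cos(0)
= 27 * 1
= 27

27


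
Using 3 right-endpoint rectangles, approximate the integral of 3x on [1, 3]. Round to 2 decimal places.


Right Riemann sum uses right endpoints of each subinterval.
Interval: [1, 3], n = 3
dx = (3 - 1) / 3 = 2/3
Right endpoints: [5/3, 7/3, 3]
f values: [5, 7, 9]
Sum = dx * (sum of f values)
= 2/3 * 21
= 14 = 14.00

14.00


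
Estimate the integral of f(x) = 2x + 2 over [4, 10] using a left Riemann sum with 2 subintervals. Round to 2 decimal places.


Left Riemann sum uses left endpoints of each subinterval.
Interval: [4, 10], n = 2
dx = (10 - 4) / 2 = 3
Left endpoints: [4, 7]
f values: [10, 16]
Sum = dx * (sum of f values)
= 3 * 26
= 78 = 78.00

78.00


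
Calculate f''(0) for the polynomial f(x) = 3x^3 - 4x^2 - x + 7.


First derivative:
f'(x) = 9x^2 - 8x - 1
Second derivative:
f''(x) = 18x - 8
Substitute x = 0:
f''(0) = 18 * 0 - 8
= 0 - 8
= -8

-8


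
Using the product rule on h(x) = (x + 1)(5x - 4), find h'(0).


Let u(x) = x + 1 and v(x) = 5x - 4
u'(x) = 1
v'(x) = 5
Product rule: h'(x) = u'(x)*v(x) + u(x)*v'(x)
= 1 * (5x - 4) + (x + 1) * 5
At x = 0:
u(0) = 1 * 0 + 1 = 1
v(0) = 5 * 0 - 4 = -4
h'(0) = 1 * (-4) + 1 * 5
= -4 + 5
= 1

1


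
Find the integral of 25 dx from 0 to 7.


The integral of a constant k over [a, b] equals k * (b - a).
integral from 0 to 7 of 25 dx
= 25 * (7 - 0)
= 25 * 7
= 175

175


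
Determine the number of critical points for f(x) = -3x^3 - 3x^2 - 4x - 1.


Find where f'(x) = 0:
f(x) = -3x^3 - 3x^2 - 4x - 1
f'(x) = -9x^2 - 6x - 4
This is a quadratic in x. Use the discriminant to count real roots.
Discriminant = (-6)^2 - 4 * (-9) * (-4)
= 36 - 144
= -108
Since discriminant < 0, f'(x) = 0 has no real solutions.
Number of critical points: 0

0


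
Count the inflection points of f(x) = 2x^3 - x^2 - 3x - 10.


Inflection points occur where f''(x) = 0 and concavity changes.
f(x) = 2x^3 - x^2 - 3x - 10
f'(x) = 6x^2 - 2x - 3
f''(x) = 12x - 2
Set f''(x) = 0:
12x - 2 = 0
x = 2 / 12 = 1/6
Since f''(x) is linear (degree 1), it changes sign at this point.
Therefore there is exactly 1 inflection point.

1


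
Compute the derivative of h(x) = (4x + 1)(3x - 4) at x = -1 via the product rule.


Let u(x) = 4x + 1 and v(x) = 3x - 4
u'(x) = 4
v'(x) = 3
Product rule: h'(x) = u'(x)*v(x) + u(x)*v'(x)
= 4 * (3x - 4) + (4x + 1) * 3
At x = -1:
u(-1) = 4 * (-1) + 1 = -3
v(-1) = 3 * (-1) - 4 = -7
h'(-1) = 4 * (-7) + (-3) * 3
= -28 - 9
= -37

-37


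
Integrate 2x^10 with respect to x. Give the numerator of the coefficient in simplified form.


Apply the power rule for integration:
integral of ax^n dx = a/(n+1) * x^(n+1) + C
integral of 2x^10 dx
= 2/11 * x^11 + C
The coefficient in lowest terms is 2/11, and its numerator is 2

2


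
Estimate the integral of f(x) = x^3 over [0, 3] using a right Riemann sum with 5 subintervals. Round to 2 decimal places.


Right Riemann sum uses right endpoints of each subinterval.
Interval: [0, 3], n = 5
dx = (3 - 0) / 5 = 3/5
Right endpoints: [3/5, 6/5, 9/5, 12/5, 3]
f values: [27/125, 216/125, 729/125, 1728/125, 27]
Sum = dx * (sum of f values)
= 3/5 * 243/5
= 729/25 = 29.16

29.16


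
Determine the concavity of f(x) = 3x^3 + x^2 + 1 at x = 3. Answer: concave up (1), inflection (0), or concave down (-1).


Concavity is determined by the sign of f''(x).
f(x) = 3x^3 + x^2 + 1
f'(x) = 9x^2 + 2x
f''(x) = 18x + 2
f''(3) = 18 * 3 + 2
= 54 + 2
= 56
Since f''(3) > 0, the function is concave up (1)

1


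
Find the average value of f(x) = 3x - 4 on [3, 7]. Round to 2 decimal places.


Average value = 1/(b-a) * integral from a to b of f(x) dx
First compute the integral of 3x - 4:
F(x) = (3/2)x^2 - 4x
F(7) = 3/2 * 49 - 4 * 7 = 91/2
F(3) = 3/2 * 9 - 4 * 3 = 3/2
Integral = 91/2 - 3/2 = 44
Average = 44 / (7 - 3) = 44 / 4
= 11 = 11.00

11.00


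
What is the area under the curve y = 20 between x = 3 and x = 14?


The area under a constant function y = 20 is a rectangle.
Width = 14 - 3 = 11
Height = 20
Area = width * height
= 11 * 20
= 220

220


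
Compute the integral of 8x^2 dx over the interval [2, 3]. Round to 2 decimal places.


Find the antiderivative of 8x^2:
F(x) = 8/3 * x^3
Apply the Fundamental Theorem of Calculus:
F(3) - F(2)
= 8/3 * 3^3 - 8/3 * 2^3
= 8/3 * (27 - 8)
= 8/3 * 19
= 152/3 ≈ 50.67

50.67


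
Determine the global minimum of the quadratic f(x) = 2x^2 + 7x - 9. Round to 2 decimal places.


For a quadratic f(x) = ax^2 + bx + c with a > 0, the minimum is at the vertex.
Vertex x-coordinate: x = -b/(2a)
x = -(7) / (2 * 2)
x = -7/4
Substitute back to find the minimum value:
f(-7/4) = 2 * (-7/4)^2 + 7 * (-7/4) - 9
= 49/8 - 49/4 - 9
= -121/8 ≈ -15.13

-15.13


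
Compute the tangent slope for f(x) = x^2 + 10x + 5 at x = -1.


The slope of the tangent line equals f'(x) at the point.
f(x) = x^2 + 10x + 5
f'(x) = 2x + 10
At x = -1:
f'(-1) = 2 * (-1) + 10
= -2 + 10
= 8

8


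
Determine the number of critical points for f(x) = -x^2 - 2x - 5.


Find where f'(x) = 0:
f'(x) = -2x - 2
Set f'(x) = 0:
-2x - 2 = 0
x = 2 / (-2) = -1
This is a linear equation in x, so there is exactly one solution.
Number of critical points: 1

1


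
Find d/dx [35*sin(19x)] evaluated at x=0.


Apply the chain rule to differentiate 35*sin(19x):
d/dx [35*sin(19x)]
= 35 * cos(19x) * d/dx(19x)
= 35 * 19 * cos(19x)
= 665 * cos(19x)
Evaluate at x = 0:
= 665 * cos(0)
= 665 * 1
= 665

665


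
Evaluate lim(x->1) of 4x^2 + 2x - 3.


Since polynomials are continuous, we use direct substitution.
lim(x->1) of 4x^2 + 2x - 3
= 4 * 1^2 + 2 * 1 - 3
= 4 + 2 - 3
= 3

3


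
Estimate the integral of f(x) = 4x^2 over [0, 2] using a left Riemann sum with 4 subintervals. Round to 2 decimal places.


Left Riemann sum uses left endpoints of each subinterval.
Interval: [0, 2], n = 4
dx = (2 - 0) / 4 = 1/2
Left endpoints: [0, 1/2, 1, 3/2]
f values: [0, 1, 4, 9]
Sum = dx * (sum of f values)
= 1/2 * 14
= 7 = 7.00

7.00


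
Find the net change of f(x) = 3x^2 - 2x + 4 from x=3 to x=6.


Net change = f(b) - f(a)
f(x) = 3x^2 - 2x + 4
Compute f(6):
f(6) = 3 * 6^2 - 2 * 6 + 4
= 108 - 12 + 4
= 100
Compute f(3):
f(3) = 3 * 3^2 - 2 * 3 + 4
= 27 - 6 + 4
= 25
Net change = 100 - 25 = 75

75


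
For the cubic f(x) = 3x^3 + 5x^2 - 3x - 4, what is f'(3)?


Differentiate f(x) = 3x^3 + 5x^2 - 3x - 4 term by term:
f'(x) = 9x^2 + 10x - 3
Substitute x = 3:
f'(3) = 9 * 3^2 + 10 * 3 - 3
= 81 + 30 - 3
= 108

108


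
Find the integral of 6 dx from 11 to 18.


The integral of a constant k over [a, b] equals k * (b - a).
integral from 11 to 18 of 6 dx
= 6 * (18 - 11)
= 6 * 7
= 42

42


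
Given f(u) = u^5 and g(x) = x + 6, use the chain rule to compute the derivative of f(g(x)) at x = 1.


Using the chain rule: (f(g(x)))' = f'(g(x)) * g'(x)
First, find g(1):
g(1) = 1 * 1 + 6 = 7
Next, f'(u) = 5u^4
And g'(x) = 1
So f'(g(1)) * g'(1)
= 5 * 7^4 * 1
= 5 * 2401 * 1
= 12005

12005


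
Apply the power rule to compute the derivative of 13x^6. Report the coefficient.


We apply the power rule: d/dx [ax^n] = a*n * x^(n-1)
d/dx [13x^6]
= 13 * 6 * x^(6-1)
= 78x^5
The coefficient is 78

78


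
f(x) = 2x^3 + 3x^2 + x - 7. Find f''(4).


First derivative:
f'(x) = 6x^2 + 6x + 1
Second derivative:
f''(x) = 12x + 6
Substitute x = 4:
f''(4) = 12 * 4 + 6
= 48 + 6
= 54

54


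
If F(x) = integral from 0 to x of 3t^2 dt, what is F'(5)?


By the Fundamental Theorem of Calculus (Part 1):
If F(x) = integral from 0 to x of f(t) dt, then F'(x) = f(x)
Here f(t) = 3t^2
So F'(x) = 3x^2
Evaluate at x = 5:
F'(5) = 3 * 5^2
= 3 * 25
= 75

75


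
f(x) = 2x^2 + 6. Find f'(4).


Differentiate term by term using power and sum rules:
f(x) = 2x^2 + 6
f'(x) = 4x
Substitute x = 4:
f'(4) = 4 * 4 + 0
= 16 + 0
= 16

16


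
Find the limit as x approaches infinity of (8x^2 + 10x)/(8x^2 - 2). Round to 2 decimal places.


For limits at infinity with equal-degree polynomials,
we compare leading coefficients.
Numerator leading term: 8x^2
Denominator leading term: 8x^2
Divide both by x^2:
lim = (8 + 10/x) / (8 - 2/x^2)
As x -> infinity, the 1/x and 1/x^2 terms vanish:
= 8/8 = 1 = 1.00

1.00


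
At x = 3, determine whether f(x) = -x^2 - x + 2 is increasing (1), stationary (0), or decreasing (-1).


Compute f'(x) to determine behavior:
f'(x) = -2x - 1
f'(3) = -2 * 3 - 1
= -6 - 1
= -7
Since f'(3) < 0, the function is decreasing (-1)

-1


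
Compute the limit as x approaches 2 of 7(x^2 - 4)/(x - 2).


Direct substitution gives 0/0, so we factor the numerator.
Factor: 7(x^2 - 4) = 7 * (x - 2)(x + 2)
Cancel the common factor (x - 2):
7(x^2 - 4)/(x - 2) = 7 * (x + 2)
Now substitute x = 2:
= 7 * (2 + 2) = 28

28


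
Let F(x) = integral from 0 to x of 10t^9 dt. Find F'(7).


By the Fundamental Theorem of Calculus (Part 1):
If F(x) = integral from 0 to x of f(t) dt, then F'(x) = f(x)
Here f(t) = 10t^9
So F'(x) = 10x^9
Evaluate at x = 7:
F'(7) = 10 * 7^9
= 10 * 40353607
= 403536070

403536070


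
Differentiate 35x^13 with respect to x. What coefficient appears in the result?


We apply the power rule: d/dx [ax^n] = a*n * x^(n-1)
d/dx [35x^13]
= 35 * 13 * x^(13-1)
= 455x^12
The coefficient is 455

455


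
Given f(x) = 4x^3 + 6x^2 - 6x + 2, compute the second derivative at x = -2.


First derivative:
f'(x) = 12x^2 + 12x - 6
Second derivative:
f''(x) = 24x + 12
Substitute x = -2:
f''(-2) = 24 * (-2) + 12
= -48 + 12
= -36

-36


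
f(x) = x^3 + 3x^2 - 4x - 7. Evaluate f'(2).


Differentiate f(x) = x^3 + 3x^2 - 4x - 7 term by term:
f'(x) = 3x^2 + 6x - 4
Substitute x = 2:
f'(2) = 3 * 2^2 + 6 * 2 - 4
= 12 + 12 - 4
= 20

20


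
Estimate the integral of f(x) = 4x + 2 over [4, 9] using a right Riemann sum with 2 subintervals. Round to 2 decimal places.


Right Riemann sum uses right endpoints of each subinterval.
Interval: [4, 9], n = 2
dx = (9 - 4) / 2 = 5/2
Right endpoints: [13/2, 9]
f values: [28, 38]
Sum = dx * (sum of f values)
= 5/2 * 66
= 165 = 165.00

165.00


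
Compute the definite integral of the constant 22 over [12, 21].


The integral of a constant k over [a, b] equals k * (b - a).
integral from 12 to 21 of 22 dx
= 22 * (21 - 12)
= 22 * 9
= 198

198


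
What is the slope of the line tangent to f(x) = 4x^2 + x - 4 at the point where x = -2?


The slope of the tangent line equals f'(x) at the point.
f(x) = 4x^2 + x - 4
f'(x) = 8x + 1
At x = -2:
f'(-2) = 8 * (-2) + 1
= -16 + 1
= -15

-15


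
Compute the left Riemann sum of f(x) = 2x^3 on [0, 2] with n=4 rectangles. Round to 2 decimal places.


Left Riemann sum uses left endpoints of each subinterval.
Interval: [0, 2], n = 4
dx = (2 - 0) / 4 = 1/2
Left endpoints: [0, 1/2, 1, 3/2]
f values: [0, 1/4, 2, 27/4]
Sum = dx * (sum of f values)
= 1/2 * 9
= 9/2 = 4.50

4.50


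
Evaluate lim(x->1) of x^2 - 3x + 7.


Since polynomials are continuous, we use direct substitution.
lim(x->1) of x^2 - 3x + 7
= 1 * 1^2 - 3 * 1 + 7
= 1 - 3 + 7
= 5

5


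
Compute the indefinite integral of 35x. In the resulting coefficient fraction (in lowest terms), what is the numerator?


Apply the power rule for integration:
integral of ax^n dx = a/(n+1) * x^(n+1) + C
integral of 35x dx
= 35/2 * x^2 + C
The coefficient in lowest terms is 35/2, and its numerator is 35

35


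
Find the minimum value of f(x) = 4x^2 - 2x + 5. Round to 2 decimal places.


For a quadratic f(x) = ax^2 + bx + c with a > 0, the minimum is at the vertex.
Vertex x-coordinate: x = -b/(2a)
x = -(-2) / (2 * 4)
x = 2/8 = 1/4
Substitute back to find the minimum value:
f(1/4) = 4 * (1/4)^2 - 2 * (1/4) + 5
= 1/4 - 1/2 + 5
= 19/4 = 4.75

4.75


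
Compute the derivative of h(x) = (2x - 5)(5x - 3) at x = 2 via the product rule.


Let u(x) = 2x - 5 and v(x) = 5x - 3
u'(x) = 2
v'(x) = 5
Product rule: h'(x) = u'(x)*v(x) + u(x)*v'(x)
= 2 * (5x - 3) + (2x - 5) * 5
At x = 2:
u(2) = 2 * 2 - 5 = -1
v(2) = 5 * 2 - 3 = 7
h'(2) = 2 * 7 + (-1) * 5
= 14 - 5
= 9

9


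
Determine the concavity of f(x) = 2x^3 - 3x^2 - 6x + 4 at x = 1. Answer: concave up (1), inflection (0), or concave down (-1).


Concavity is determined by the sign of f''(x).
f(x) = 2x^3 - 3x^2 - 6x + 4
f'(x) = 6x^2 - 6x - 6
f''(x) = 12x - 6
f''(1) = 12 * 1 - 6
= 12 - 6
= 6
Since f''(1) > 0, the function is concave up (1)

1


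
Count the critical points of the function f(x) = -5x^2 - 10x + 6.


Find where f'(x) = 0:
f'(x) = -10x - 10
Set f'(x) = 0:
-10x - 10 = 0
x = 10 / (-10) = -1
This is a linear equation in x, so there is exactly one solution.
Number of critical points: 1

1


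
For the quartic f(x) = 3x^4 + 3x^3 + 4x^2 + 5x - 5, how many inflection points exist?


Inflection points occur where f''(x) = 0 and concavity changes.
f(x) = 3x^4 + 3x^3 + 4x^2 + 5x - 5
f'(x) = 12x^3 + 9x^2 + 8x + 5
f''(x) = 36x^2 + 18x + 8
This is a quadratic in x. Use the discriminant to count real roots.
Discriminant = (18)^2 - 4 * 36 * 8
= 324 - 1152
= -828
Since discriminant < 0, f''(x) = 0 has no real solutions.
Number of inflection points: 0

0


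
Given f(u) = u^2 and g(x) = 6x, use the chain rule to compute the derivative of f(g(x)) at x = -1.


Using the chain rule: (f(g(x)))' = f'(g(x)) * g'(x)
First, find g(-1):
g(-1) = 6 * (-1) + 0 = -6
Next, f'(u) = 2u
And g'(x) = 6
So f'(g(-1)) * g'(-1)
= 2 * (-6) * 6
= -72

-72


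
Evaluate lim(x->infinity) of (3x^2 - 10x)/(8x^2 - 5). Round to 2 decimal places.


For limits at infinity with equal-degree polynomials,
we compare leading coefficients.
Numerator leading term: 3x^2
Denominator leading term: 8x^2
Divide both by x^2:
lim = (3 - 10/x) / (8 - 5/x^2)
As x -> infinity, the 1/x and 1/x^2 terms vanish:
= 3/8 ≈ 0.38

0.38


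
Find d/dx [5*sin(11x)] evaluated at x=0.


Apply the chain rule to differentiate 5*sin(11x):
d/dx [5*sin(11x)]
= 5 * cos(11x) * d/dx(11x)
= 5 * 11 * cos(11x)
= 55 * cos(11x)
Evaluate at x = 0:
= 55 * cos(0)
= 55 * 1
= 55

55


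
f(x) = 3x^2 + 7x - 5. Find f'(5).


Differentiate term by term using power and sum rules:
f(x) = 3x^2 + 7x - 5
f'(x) = 6x + 7
Substitute x = 5:
f'(5) = 6 * 5 + 7
= 30 + 7
= 37

37


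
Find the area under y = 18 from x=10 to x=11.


The area under a constant function y = 18 is a rectangle.
Width = 11 - 10 = 1
Height = 18
Area = width * height
= 1 * 18
= 18

18


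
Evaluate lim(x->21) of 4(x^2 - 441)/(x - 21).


Direct substitution gives 0/0, so we factor the numerator.
Factor: 4(x^2 - 441) = 4 * (x - 21)(x + 21)
Cancel the common factor (x - 21):
4(x^2 - 441)/(x - 21) = 4 * (x + 21)
Now substitute x = 21:
= 4 * (21 + 21) = 168

168


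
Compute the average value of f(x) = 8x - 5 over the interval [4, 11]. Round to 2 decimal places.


Average value = 1/(b-a) * integral from a to b of f(x) dx
First compute the integral of 8x - 5:
F(x) = 4x^2 - 5x
F(11) = 4 * 121 - 5 * 11 = 429
F(4) = 4 * 16 - 5 * 4 = 44
Integral = 429 - 44 = 385
Average = 385 / (11 - 4) = 385 / 7
= 55 = 55.00

55.00


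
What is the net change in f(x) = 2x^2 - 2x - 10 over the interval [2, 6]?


Net change = f(b) - f(a)
f(x) = 2x^2 - 2x - 10
Compute f(6):
f(6) = 2 * 6^2 - 2 * 6 - 10
= 72 - 12 - 10
= 50
Compute f(2):
f(2) = 2 * 2^2 - 2 * 2 - 10
= 8 - 4 - 10
= -6
Net change = 50 - (-6) = 56

56


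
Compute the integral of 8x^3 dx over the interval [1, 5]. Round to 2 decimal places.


Find the antiderivative of 8x^3:
F(x) = 8/4 * x^4
Apply the Fundamental Theorem of Calculus:
F(5) - F(1)
= 8/4 * 5^4 - 8/4 * 1^4
= 8/4 * (625 - 1)
= 8/4 * 624
= 1248 = 1248.00

1248.00


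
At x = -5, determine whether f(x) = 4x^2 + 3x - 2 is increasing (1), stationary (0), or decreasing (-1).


Compute f'(x) to determine behavior:
f'(x) = 8x + 3
f'(-5) = 8 * (-5) + 3
= -40 + 3
= -37
Since f'(-5) < 0, the function is decreasing (-1)

-1


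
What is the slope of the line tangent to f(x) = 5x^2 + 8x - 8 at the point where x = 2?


The slope of the tangent line equals f'(x) at the point.
f(x) = 5x^2 + 8x - 8
f'(x) = 10x + 8
At x = 2:
f'(2) = 10 * 2 + 8
= 20 + 8
= 28

28


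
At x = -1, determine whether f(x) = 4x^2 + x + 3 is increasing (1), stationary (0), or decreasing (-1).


Compute f'(x) to determine behavior:
f'(x) = 8x + 1
f'(-1) = 8 * (-1) + 1
= -8 + 1
= -7
Since f'(-1) < 0, the function is decreasing (-1)

-1


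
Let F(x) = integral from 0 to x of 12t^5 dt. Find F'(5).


By the Fundamental Theorem of Calculus (Part 1):
If F(x) = integral from 0 to x of f(t) dt, then F'(x) = f(x)
Here f(t) = 12t^5
So F'(x) = 12x^5
Evaluate at x = 5:
F'(5) = 12 * 5^5
= 12 * 3125
= 37500

37500


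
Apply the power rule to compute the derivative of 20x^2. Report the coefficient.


We apply the power rule: d/dx [ax^n] = a*n * x^(n-1)
d/dx [20x^2]
= 20 * 2 * x^(2-1)
= 40x
The coefficient is 40

40


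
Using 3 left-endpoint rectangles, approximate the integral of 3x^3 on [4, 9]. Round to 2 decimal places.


Left Riemann sum uses left endpoints of each subinterval.
Interval: [4, 9], n = 3
dx = (9 - 4) / 3 = 5/3
Left endpoints: [4, 17/3, 22/3]
f values: [192, 4913/9, 10648/9]
Sum = dx * (sum of f values)
= 5/3 * 1921
= 9605/3 ≈ 3201.67

3201.67


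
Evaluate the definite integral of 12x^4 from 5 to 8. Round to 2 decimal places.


Find the antiderivative of 12x^4:
F(x) = 12/5 * x^5
Apply the Fundamental Theorem of Calculus:
F(8) - F(5)
= 12/5 * 8^5 - 12/5 * 5^5
= 12/5 * (32768 - 3125)
= 12/5 * 29643
= 355716/5 = 71143.20

71143.20


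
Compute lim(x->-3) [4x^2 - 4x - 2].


Since polynomials are continuous, we use direct substitution.
lim(x->-3) of 4x^2 - 4x - 2
= 4 * (-3)^2 - 4 * (-3) - 2
= 36 + 12 - 2
= 46

46


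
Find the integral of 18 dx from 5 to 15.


The integral of a constant k over [a, b] equals k * (b - a).
integral from 5 to 15 of 18 dx
= 18 * (15 - 5)
= 18 * 10
= 180

180


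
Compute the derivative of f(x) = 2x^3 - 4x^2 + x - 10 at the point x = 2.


Differentiate f(x) = 2x^3 - 4x^2 + x - 10 term by term:
f'(x) = 6x^2 - 8x + 1
Substitute x = 2:
f'(2) = 6 * 2^2 - 8 * 2 + 1
= 24 - 16 + 1
= 9

9


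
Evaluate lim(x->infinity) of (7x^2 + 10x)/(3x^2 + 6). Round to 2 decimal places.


For limits at infinity with equal-degree polynomials,
we compare leading coefficients.
Numerator leading term: 7x^2
Denominator leading term: 3x^2
Divide both by x^2:
lim = (7 + 10/x) / (3 + 6/x^2)
As x -> infinity, the 1/x and 1/x^2 terms vanish:
= 7/3 ≈ 2.33

2.33
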